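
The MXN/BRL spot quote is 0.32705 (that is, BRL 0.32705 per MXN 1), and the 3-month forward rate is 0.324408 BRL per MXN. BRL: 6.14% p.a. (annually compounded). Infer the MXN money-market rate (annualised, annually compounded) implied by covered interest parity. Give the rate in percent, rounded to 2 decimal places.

9.64%

T = 3/12 years.
By CIP, F/S equals the BRL-to-MXN growth ratio: 0.324408/0.32705 = 0.9919217.
The BRL side grows by (1 + 0.0614)^(3/12) = 1.0150087.
That pins the MXN growth at 1.023275.
Annualise: 1.023275^(12/3) − 1 = 0.096401 = 9.64%.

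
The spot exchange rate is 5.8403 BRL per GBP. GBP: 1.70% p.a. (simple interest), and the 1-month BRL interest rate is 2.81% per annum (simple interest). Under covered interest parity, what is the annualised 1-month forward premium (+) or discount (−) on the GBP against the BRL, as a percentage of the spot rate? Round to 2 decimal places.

+1.11%

T = 1/12 years.
No-arbitrage forward: 5.8403 × 1.0023417 / 1.0014167 = 5.8456946 BRL/GBP.
(F − S)/S ÷ T = (5.8456946 − 5.8403)/5.8403/(1/12) = 0.011084 → 1.11%.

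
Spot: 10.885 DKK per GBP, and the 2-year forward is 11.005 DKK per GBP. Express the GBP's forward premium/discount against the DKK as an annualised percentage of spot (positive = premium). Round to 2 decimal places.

+0.55%

T = 2 years.
Period premium: (11.005 − 10.885)/10.885 = 0.0110243.
×(1/T) gives 0.55% p.a.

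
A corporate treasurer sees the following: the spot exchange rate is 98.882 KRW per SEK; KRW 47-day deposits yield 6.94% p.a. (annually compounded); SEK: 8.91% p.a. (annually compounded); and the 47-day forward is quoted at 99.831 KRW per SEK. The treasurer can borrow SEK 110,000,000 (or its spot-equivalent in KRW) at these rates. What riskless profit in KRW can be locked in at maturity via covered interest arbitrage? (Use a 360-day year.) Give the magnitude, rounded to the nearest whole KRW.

T = 47/360 years.
Keep in SEK, deliver into the forward: 110,000,000·1.011205450287·99.831 = KRW 11,104,461,643.84.
Swap to KRW now, deposit: 110,000,000·98.882·1.008798464118 = KRW 10,972,721,070.18.
The quoted forward overvalues SEK, so borrow KRW, buy SEK at spot, deposit the SEK at 8.91%, and sell the proceeds forward at 99.831.
Profit = 11,104,461,643.84 − 10,972,721,070.18 = KRW 131,740,574.

KRW 131,740,574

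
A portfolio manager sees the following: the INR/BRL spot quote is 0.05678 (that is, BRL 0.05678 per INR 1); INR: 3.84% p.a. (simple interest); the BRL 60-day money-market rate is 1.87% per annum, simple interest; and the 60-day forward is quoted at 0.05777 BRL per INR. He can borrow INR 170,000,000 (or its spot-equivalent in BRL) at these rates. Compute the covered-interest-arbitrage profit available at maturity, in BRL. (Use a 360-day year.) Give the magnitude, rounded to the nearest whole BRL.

T = 60/360 years.
Route A — deposit INR, sell forward: 170,000,000 × 1.006400 × 0.05777 = BRL 9,883,753.76.
Route B — convert at spot, deposit BRL: 170,000,000 × 0.05678 × 1.003116667 = BRL 9,682,683.94.
The quoted forward overvalues INR, so borrow BRL, buy INR at spot, deposit the INR at 3.84%, and sell the proceeds forward at 0.05777.
Arbitrage profit = |9,883,753.76 − 9,682,683.94| = BRL 201,070.

BRL 201,070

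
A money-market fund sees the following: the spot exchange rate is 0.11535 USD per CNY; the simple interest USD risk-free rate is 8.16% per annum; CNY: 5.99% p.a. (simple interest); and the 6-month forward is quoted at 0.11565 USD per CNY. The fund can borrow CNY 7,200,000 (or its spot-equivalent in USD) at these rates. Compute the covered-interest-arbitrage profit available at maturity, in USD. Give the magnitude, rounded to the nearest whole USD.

T = 6/12 years.
Invest the CNY and cover forward: 7,200,000 × 1.029950 × 0.11565 = USD 857,618.77.
Convert at spot and invest in USD: 7,200,000 × 0.11535 × 1.040800 = USD 864,405.22.
The quoted forward undervalues CNY, so borrow CNY, convert to USD at spot, deposit the USD at 8.16%, and buy CNY forward at 0.11565 to cover the loan.
Arbitrage profit = |857,618.77 − 864,405.22| = USD 6,786.

USD 6,786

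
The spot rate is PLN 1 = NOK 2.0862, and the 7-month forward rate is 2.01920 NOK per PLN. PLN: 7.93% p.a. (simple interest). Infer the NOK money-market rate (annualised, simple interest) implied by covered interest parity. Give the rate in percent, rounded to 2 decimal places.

T = 7/12 years.
By CIP, F/S equals the NOK-to-PLN growth ratio: 2.0192/2.0862 = 0.9678842.
PLN growth factor: 1 + 0.0793×7/12 = 1.0462583.
Hence g_NOK = 1.0126569.
(1.0126569 − 1)/T = 0.021698, i.e. 2.17%.

2.17%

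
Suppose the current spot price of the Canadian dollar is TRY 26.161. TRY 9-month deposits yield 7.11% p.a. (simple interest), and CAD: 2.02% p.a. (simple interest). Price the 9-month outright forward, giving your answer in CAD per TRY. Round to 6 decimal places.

0.036839

T = 9/12 years.
Growth of 1 TRY over T: 1 + 0.0711×9/12 = 1.053325.
CAD accumulates by 1 + 0.0202×9/12 = 1.015150.
Forward (TRY per CAD) = 26.161 × 1.053325 / 1.015150 = 27.14479.
Quoted the other way: 1/27.14479 = 0.036839 CAD per TRY.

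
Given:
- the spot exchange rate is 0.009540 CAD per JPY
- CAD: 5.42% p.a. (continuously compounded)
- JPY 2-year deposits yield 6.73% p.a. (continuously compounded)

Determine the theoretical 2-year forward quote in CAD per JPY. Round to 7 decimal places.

T = 2 years.
CAD accumulates by e^(0.0542×2) = 1.1144935.
Growth of 1 JPY over T: e^(0.0673×2) = 1.1440791.
CIP: F = S · (grow CAD)/(grow JPY) = 0.00954 × 1.1144935/1.1440791 = 0.009293298 CAD per JPY.

0.0092933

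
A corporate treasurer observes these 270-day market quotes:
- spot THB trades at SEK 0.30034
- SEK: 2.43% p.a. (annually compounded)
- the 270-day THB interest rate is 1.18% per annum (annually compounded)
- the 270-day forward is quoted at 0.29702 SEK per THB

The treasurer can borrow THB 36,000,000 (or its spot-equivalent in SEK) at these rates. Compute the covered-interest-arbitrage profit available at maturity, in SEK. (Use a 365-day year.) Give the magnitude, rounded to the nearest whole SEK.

SEK 220,074

T = 270/365 years.
Keep in THB, deliver into the forward: 36,000,000·1.0087154291·0.29702 = SEK 10,785,911.64.
Swap to SEK now, deposit: 36,000,000·0.30034·1.017919071 = SEK 11,005,985.30.
The quoted forward undervalues THB, so borrow THB, convert to SEK at spot, deposit the SEK at 2.43%, and buy THB forward at 0.29702 to cover the loan.
Arbitrage profit = |10,785,911.64 − 11,005,985.30| = SEK 220,074.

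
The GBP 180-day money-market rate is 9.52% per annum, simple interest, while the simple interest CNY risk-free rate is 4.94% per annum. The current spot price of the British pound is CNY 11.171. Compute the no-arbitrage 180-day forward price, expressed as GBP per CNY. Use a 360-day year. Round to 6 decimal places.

T = 180/360 years.
CNY growth factor: 1 + 0.0494×180/360 = 1.024700.
GBP growth factor: 1 + 0.0952×180/360 = 1.047600.
So F = 11.171 × 1.024700 / 1.047600 = 10.92681 (CNY/GBP).
Invert for GBP per CNY: 1 / 10.92681 = 0.091518.

0.091518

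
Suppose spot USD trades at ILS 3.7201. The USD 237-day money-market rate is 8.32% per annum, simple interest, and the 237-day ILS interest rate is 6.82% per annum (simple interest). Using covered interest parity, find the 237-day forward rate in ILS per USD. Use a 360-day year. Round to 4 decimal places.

3.6853

T = 237/360 years.
Growth of 1 ILS over T: 1 + 0.0682×237/360 = 1.0448983.
Growth of 1 USD over T: 1 + 0.0832×237/360 = 1.0547733.
CIP: F = S · (grow ILS)/(grow USD) = 3.7201 × 1.0448983/1.0547733 = 3.685272 ILS per USD.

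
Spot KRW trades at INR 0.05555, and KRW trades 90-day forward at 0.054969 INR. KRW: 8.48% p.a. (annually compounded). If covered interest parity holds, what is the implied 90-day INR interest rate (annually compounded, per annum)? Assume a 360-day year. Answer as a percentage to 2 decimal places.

T = 90/360 years.
F/S = 0.054969/0.05555 = 0.9895410 = (growth of INR) / (growth of KRW).
The KRW side grows by (1 + 0.0848)^(90/360) = 1.0205574.
Hence g_INR = 1.0098834.
Annualise: 1.0098834^(360/90) − 1 = 0.040124 = 4.01%.

4.01%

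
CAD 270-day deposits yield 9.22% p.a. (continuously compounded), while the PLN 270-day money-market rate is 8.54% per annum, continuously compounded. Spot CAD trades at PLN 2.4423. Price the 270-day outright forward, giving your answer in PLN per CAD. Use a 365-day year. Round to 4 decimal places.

2.4300

T = 270/365 years.
PLN growth factor: e^(0.0854×270/365) = 1.0652107.
CAD accumulates by e^(0.0922×270/365) = 1.0705823.
Forward (PLN per CAD) = 2.4423 × 1.0652107 / 1.0705823 = 2.430046.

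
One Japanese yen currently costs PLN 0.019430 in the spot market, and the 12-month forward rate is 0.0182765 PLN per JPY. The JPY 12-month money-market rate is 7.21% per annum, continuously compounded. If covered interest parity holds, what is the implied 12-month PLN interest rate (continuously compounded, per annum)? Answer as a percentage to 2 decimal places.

T = 1 year.
By CIP, F/S equals the PLN-to-JPY growth ratio: 0.0182765/0.01943 = 0.9406330.
JPY growth factor: e^(0.0721×1) = 1.0747628.
Hence g_PLN = 1.0109574.
r = ln(1.0109574)/1 = 0.010898 → 1.09%.

1.09%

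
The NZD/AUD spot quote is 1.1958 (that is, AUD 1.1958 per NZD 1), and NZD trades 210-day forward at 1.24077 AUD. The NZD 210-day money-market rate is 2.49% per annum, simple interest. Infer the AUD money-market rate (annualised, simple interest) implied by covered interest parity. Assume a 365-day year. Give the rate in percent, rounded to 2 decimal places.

9.12%

T = 210/365 years.
CIP gives F = S · g_AUD/g_NZD, so g_AUD/g_NZD = 1.24077/1.1958 = 1.0376066.
The NZD side grows by 1 + 0.0249×210/365 = 1.014326.
So the AUD growth factor = 1.0524714.
r = (1.0524714 − 1)/(210/365) = 0.091200 → 9.12%.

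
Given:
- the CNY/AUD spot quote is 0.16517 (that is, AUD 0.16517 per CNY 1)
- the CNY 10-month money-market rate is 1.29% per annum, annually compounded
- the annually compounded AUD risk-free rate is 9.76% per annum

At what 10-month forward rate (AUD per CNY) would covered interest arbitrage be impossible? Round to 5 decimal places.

0.17660

T = 10/12 years.
Growth of 1 AUD over T: (1 + 0.0976)^(10/12) = 1.0806957.
Growth of 1 CNY over T: (1 + 0.0129)^(10/12) = 1.0107385.
So F = 0.16517 × 1.0806957 / 1.0107385 = 0.1766021 (AUD/CNY).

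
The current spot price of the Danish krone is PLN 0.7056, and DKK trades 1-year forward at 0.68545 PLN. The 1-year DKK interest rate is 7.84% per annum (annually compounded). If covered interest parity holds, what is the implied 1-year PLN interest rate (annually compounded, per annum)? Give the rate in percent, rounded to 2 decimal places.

T = 1 year.
CIP gives F = S · g_PLN/g_DKK, so g_PLN/g_DKK = 0.68545/0.7056 = 0.9714427.
DKK growth factor: (1 + 0.0784)^1 = 1.078400.
So the PLN growth factor = 1.0476038.
Annualise: 1.0476038^(1/1) − 1 = 0.047604 = 4.76%.

4.76%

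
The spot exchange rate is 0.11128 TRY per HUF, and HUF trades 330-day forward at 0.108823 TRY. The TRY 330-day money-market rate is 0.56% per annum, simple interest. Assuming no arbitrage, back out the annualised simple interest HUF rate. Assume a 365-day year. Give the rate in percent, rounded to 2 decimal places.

3.07%

T = 330/365 years.
By CIP, F/S equals the TRY-to-HUF growth ratio: 0.108823/0.11128 = 0.9779206.
TRY growth factor: 1 + 0.0056×330/365 = 1.005063.
Hence g_HUF = 1.0277552.
r = (1.0277552 − 1)/(330/365) = 0.030699 → 3.07%.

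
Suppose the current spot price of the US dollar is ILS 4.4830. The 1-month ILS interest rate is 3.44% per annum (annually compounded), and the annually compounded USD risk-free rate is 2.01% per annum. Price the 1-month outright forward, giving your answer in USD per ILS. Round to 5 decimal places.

0.22281

T = 1/12 years.
ILS accumulates by (1 + 0.0344)^(1/12) = 1.0028224.
USD growth factor: (1 + 0.0201)^(1/12) = 1.0016598.
CIP: F = S · (grow ILS)/(grow USD) = 4.483 × 1.0028224/1.0016598 = 4.488203 ILS per USD.
Invert for USD per ILS: 1 / 4.488203 = 0.22281.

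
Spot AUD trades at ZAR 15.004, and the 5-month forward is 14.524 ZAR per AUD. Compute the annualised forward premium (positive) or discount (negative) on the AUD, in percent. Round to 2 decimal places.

T = 5/12 years.
(F − S)/S = (14.524 − 15.004)/15.004 = -0.0319915.
Annualise by dividing by T: -0.0319915 / (5/12) = -0.076780 → -7.68%.

-7.68%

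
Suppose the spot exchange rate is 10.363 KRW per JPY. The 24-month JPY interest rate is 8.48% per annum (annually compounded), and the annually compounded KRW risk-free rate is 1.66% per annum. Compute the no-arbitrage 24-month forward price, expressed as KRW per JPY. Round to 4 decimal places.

9.1009

T = 2 years.
KRW growth factor: (1 + 0.0166)^2 = 1.0334756.
Growth of 1 JPY over T: (1 + 0.0848)^2 = 1.176791.
Forward (KRW per JPY) = 10.363 × 1.0334756 / 1.176791 = 9.100943.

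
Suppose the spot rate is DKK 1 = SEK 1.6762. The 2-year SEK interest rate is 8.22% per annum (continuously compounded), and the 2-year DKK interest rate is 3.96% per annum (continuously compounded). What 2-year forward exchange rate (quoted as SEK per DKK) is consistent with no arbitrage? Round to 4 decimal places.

1.8253

T = 2 years.
SEK accumulates by e^(0.0822×2) = 1.1786857.
DKK growth factor: e^(0.0396×2) = 1.0824208.
CIP: F = S · (grow SEK)/(grow DKK) = 1.6762 × 1.1786857/1.0824208 = 1.825273 SEK per DKK.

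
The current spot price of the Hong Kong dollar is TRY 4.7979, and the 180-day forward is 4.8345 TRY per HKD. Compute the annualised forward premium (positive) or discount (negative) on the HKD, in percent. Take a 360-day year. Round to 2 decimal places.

+1.53%

T = 180/360 years.
HKD trades forward at +0.76283% vs spot over the period.
×(1/T) gives 1.53% p.a.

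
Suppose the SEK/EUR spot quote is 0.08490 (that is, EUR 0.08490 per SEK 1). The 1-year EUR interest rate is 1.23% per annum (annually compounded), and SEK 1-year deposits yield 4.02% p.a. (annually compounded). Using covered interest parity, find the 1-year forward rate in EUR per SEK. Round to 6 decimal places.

0.082623

T = 1 year.
Growth of 1 EUR over T: (1 + 0.0123)^1 = 1.012300.
SEK growth factor: (1 + 0.0402)^1 = 1.040200.
CIP: F = S · (grow EUR)/(grow SEK) = 0.0849 × 1.012300/1.040200 = 0.08262283 EUR per SEK.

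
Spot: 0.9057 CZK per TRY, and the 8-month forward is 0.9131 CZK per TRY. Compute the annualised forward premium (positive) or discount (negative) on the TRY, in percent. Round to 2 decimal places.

+1.23%

T = 8/12 years.
Period premium: (0.9131 − 0.9057)/0.9057 = 0.0081705.
×(1/T) gives 1.23% p.a.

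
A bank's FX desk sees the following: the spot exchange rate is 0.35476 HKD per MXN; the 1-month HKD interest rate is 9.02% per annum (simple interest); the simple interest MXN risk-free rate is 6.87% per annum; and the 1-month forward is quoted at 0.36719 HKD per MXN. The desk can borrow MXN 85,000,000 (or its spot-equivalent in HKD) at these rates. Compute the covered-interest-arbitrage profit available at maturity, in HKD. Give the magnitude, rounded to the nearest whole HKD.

T = 1/12 years.
Route A — deposit MXN, sell forward: 85,000,000 × 1.005725 × 0.36719 = HKD 31,389,833.83.
Route B — convert at spot, deposit HKD: 85,000,000 × 0.35476 × 1.0075166667 = HKD 30,381,262.08.
The quoted forward overvalues MXN, so borrow HKD, buy MXN at spot, deposit the MXN at 6.87%, and sell the proceeds forward at 0.36719.
Profit = 31,389,833.83 − 30,381,262.08 = HKD 1,008,572.

HKD 1,008,572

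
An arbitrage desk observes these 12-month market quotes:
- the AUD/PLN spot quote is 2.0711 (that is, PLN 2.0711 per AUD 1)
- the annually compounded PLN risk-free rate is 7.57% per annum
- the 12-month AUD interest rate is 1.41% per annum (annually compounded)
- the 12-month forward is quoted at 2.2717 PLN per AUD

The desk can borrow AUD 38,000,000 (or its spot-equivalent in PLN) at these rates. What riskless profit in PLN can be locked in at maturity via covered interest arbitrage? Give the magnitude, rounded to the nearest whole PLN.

T = 1 year.
Route A — deposit AUD, sell forward: 38,000,000 × 1.014100 × 2.2717 = PLN 87,541,776.86.
Route B — convert at spot, deposit PLN: 38,000,000 × 2.0711 × 1.075700 = PLN 84,659,526.26.
The quoted forward overvalues AUD, so borrow PLN, buy AUD at spot, deposit the AUD at 1.41%, and sell the proceeds forward at 2.2717.
Arbitrage profit = |87,541,776.86 − 84,659,526.26| = PLN 2,882,251.

PLN 2,882,251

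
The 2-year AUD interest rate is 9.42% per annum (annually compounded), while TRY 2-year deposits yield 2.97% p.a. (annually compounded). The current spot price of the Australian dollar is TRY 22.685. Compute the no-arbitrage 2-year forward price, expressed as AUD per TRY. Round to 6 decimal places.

T = 2 years.
TRY growth factor: (1 + 0.0297)^2 = 1.0602821.
AUD accumulates by (1 + 0.0942)^2 = 1.1972736.
CIP: F = S · (grow TRY)/(grow AUD) = 22.685 × 1.0602821/1.1972736 = 20.08939 TRY per AUD.
Invert for AUD per TRY: 1 / 20.08939 = 0.049778.

0.049778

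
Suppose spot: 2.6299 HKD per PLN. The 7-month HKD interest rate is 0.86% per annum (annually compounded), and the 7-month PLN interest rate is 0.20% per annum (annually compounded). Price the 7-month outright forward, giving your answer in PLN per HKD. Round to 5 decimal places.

0.37879

T = 7/12 years.
HKD growth factor: (1 + 0.0086)^(7/12) = 1.0050077.
PLN accumulates by (1 + 0.0020)^(7/12) = 1.0011662.
CIP: F = S · (grow HKD)/(grow PLN) = 2.6299 × 1.0050077/1.0011662 = 2.639991 HKD per PLN.
Invert for PLN per HKD: 1 / 2.639991 = 0.37879.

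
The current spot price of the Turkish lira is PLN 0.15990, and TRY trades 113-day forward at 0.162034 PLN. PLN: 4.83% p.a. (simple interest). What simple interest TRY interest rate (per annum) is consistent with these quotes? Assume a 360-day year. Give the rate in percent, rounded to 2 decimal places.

T = 113/360 years.
CIP gives F = S · g_PLN/g_TRY, so g_PLN/g_TRY = 0.162034/0.1599 = 1.0133458.
The PLN side grows by 1 + 0.0483×113/360 = 1.0151608.
So the TRY growth factor = 1.0017911.
(1.0017911 − 1)/T = 0.005706, i.e. 0.57%.

0.57%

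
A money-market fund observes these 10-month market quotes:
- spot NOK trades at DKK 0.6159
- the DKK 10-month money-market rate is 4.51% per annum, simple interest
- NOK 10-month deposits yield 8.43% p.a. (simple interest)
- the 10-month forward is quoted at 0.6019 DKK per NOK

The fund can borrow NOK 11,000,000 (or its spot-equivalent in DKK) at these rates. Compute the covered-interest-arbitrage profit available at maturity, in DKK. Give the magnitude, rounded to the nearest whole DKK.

DKK 56,495

T = 10/12 years.
Invest the NOK and cover forward: 11,000,000 × 1.070250 × 0.6019 = DKK 7,086,018.23.
Convert at spot and invest in DKK: 11,000,000 × 0.6159 × 1.037583333 = DKK 7,029,523.32.
The quoted forward overvalues NOK, so borrow DKK, buy NOK at spot, deposit the NOK at 8.43%, and sell the proceeds forward at 0.6019.
The gap between the two covered legs is DKK 56,495.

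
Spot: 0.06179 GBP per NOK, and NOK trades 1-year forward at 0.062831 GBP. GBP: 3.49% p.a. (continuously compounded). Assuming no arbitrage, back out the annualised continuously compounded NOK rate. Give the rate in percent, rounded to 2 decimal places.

1.82%

T = 1 year.
By CIP, F/S equals the GBP-to-NOK growth ratio: 0.062831/0.06179 = 1.0168474.
GBP growth factor: e^(0.0349×1) = 1.0355162.
So the NOK growth factor = 1.0183595.
Take logs: ln 1.0183595 / 1 = 0.018193, so 1.82%.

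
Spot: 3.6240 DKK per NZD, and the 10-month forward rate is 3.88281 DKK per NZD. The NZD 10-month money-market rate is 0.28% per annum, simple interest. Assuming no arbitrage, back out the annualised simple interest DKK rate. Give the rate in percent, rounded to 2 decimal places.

8.87%

T = 10/12 years.
By CIP, F/S equals the DKK-to-NZD growth ratio: 3.88281/3.624 = 1.0714156.
The NZD side grows by 1 + 0.0028×10/12 = 1.0023333.
Hence g_DKK = 1.0739155.
r = (1.0739155 − 1)/(10/12) = 0.088699 → 8.87%.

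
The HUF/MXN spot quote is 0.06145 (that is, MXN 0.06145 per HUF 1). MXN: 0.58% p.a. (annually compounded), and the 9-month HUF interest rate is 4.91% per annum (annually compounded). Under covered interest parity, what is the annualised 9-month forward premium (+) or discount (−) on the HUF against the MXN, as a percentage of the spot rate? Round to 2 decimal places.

T = 9/12 years.
CIP forward (MXN per HUF) = 0.06145 × 1.0043469/1.0366035 = 0.05953782.
Annualised premium = (F − S)/S × (1/T) = (0.05953782 − 0.06145)/0.06145 ÷ (9/12) = -4.15%.

-4.15%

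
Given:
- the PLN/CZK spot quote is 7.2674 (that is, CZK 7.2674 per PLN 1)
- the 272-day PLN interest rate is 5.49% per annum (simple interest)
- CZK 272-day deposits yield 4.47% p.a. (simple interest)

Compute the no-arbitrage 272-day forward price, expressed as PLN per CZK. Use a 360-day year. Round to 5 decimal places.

T = 272/360 years.
CZK growth factor: 1 + 0.0447×272/360 = 1.0337733.
Growth of 1 PLN over T: 1 + 0.0549×272/360 = 1.041480.
So F = 7.2674 × 1.0337733 / 1.041480 = 7.213623 (CZK/PLN).
Quoted the other way: 1/7.213623 = 0.13863 PLN per CZK.

0.13863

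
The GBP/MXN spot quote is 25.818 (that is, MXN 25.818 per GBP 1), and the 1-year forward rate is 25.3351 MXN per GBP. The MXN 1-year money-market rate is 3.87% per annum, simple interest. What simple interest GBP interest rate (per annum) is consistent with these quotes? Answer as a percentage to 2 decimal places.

5.85%

T = 1 year.
CIP gives F = S · g_MXN/g_GBP, so g_MXN/g_GBP = 25.3351/25.818 = 0.9812960.
MXN growth factor: 1 + 0.0387×1 = 1.038700.
That pins the GBP growth at 1.0584981.
(1.0584981 − 1)/T = 0.058498, i.e. 5.85%.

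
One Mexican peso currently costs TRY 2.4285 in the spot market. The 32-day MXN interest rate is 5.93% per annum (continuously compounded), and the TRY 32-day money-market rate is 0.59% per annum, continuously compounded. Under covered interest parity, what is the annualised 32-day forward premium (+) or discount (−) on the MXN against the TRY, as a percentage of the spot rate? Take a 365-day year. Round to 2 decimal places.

-5.33%

T = 32/365 years.
CIP forward (TRY per MXN) = 2.4285 × 1.0005174/1.0052124 = 2.4171573.
Annualised premium = (F − S)/S × (1/T) = (2.4171573 − 2.4285)/2.4285 ÷ (32/365) = -5.33%.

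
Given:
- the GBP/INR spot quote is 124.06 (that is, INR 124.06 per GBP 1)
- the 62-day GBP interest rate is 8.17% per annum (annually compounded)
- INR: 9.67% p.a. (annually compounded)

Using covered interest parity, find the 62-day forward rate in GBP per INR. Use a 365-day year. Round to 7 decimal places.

T = 62/365 years.
Growth of 1 INR over T: (1 + 0.0967)^(62/365) = 1.0158029.
Growth of 1 GBP over T: (1 + 0.0817)^(62/365) = 1.0134294.
So F = 124.06 × 1.0158029 / 1.0134294 = 124.3506 (INR/GBP).
Invert for GBP per INR: 1 / 124.3506 = 0.0080418.

0.0080418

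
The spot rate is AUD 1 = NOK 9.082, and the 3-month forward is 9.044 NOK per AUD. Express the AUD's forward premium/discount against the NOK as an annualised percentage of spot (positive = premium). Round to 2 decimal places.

T = 3/12 years.
AUD trades forward at -0.41841% vs spot over the period.
×(1/T) gives -1.67% p.a.

-1.67%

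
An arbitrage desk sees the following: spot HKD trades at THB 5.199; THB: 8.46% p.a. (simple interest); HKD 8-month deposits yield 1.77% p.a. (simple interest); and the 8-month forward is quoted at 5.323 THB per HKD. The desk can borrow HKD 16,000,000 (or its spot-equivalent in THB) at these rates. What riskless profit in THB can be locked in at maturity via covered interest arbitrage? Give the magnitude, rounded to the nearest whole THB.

T = 8/12 years.
Keep in HKD, deliver into the forward: 16,000,000·1.011800·5.323 = THB 86,172,982.40.
Swap to THB now, deposit: 16,000,000·5.199·1.056400 = THB 87,875,577.60.
The quoted forward undervalues HKD, so borrow HKD, convert to THB at spot, deposit the THB at 8.46%, and buy HKD forward at 5.323 to cover the loan.
Arbitrage profit = |86,172,982.40 − 87,875,577.60| = THB 1,702,595.

THB 1,702,595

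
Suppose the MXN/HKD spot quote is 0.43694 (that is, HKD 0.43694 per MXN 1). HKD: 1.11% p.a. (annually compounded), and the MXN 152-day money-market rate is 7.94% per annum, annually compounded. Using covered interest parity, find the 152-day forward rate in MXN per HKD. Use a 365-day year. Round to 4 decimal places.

T = 152/365 years.
HKD growth factor: (1 + 0.0111)^(152/365) = 1.0046076.
MXN growth factor: (1 + 0.0794)^(152/365) = 1.0323297.
CIP: F = S · (grow HKD)/(grow MXN) = 0.43694 × 1.0046076/1.0323297 = 0.4252064 HKD per MXN.
Invert for MXN per HKD: 1 / 0.4252064 = 2.3518.

2.3518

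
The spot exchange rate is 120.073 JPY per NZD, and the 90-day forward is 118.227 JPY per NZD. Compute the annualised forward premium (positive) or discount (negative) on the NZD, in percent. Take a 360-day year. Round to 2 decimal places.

-6.15%

T = 90/360 years.
Period premium: (118.227 − 120.073)/120.073 = -0.0153740.
Annualise by dividing by T: -0.0153740 / (90/360) = -0.061496 → -6.15%.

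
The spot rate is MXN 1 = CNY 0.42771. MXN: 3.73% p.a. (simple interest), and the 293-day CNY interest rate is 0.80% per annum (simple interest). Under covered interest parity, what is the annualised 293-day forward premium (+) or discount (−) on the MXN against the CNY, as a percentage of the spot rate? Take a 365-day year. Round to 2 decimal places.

-2.84%

T = 293/365 years.
F = S · g_CNY/g_MXN = 0.42771 × 1.0064219/1.0299422 = 0.41794259.
Annualised premium = (F − S)/S × (1/T) = (0.41794259 − 0.42771)/0.42771 ÷ (293/365) = -2.84%.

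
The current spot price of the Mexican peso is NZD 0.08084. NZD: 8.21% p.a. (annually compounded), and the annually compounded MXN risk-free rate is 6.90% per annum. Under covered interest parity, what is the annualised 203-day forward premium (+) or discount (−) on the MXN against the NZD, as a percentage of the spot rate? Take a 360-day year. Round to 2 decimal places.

T = 203/360 years.
No-arbitrage forward: 0.08084 × 1.0454975 / 1.0383415 = 0.08139713 NZD/MXN.
Annualised premium = (F − S)/S × (1/T) = (0.08139713 − 0.08084)/0.08084 ÷ (203/360) = 1.22%.

+1.22%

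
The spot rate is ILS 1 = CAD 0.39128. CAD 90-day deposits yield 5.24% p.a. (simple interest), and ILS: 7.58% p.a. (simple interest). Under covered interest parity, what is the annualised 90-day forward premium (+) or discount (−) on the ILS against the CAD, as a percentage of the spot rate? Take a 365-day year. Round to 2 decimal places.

-2.30%

T = 90/365 years.
CIP forward (CAD per ILS) = 0.39128 × 1.0129205/1.0186904 = 0.38906378.
(F − S)/S ÷ T = (0.38906378 − 0.39128)/0.39128/(90/365) = -0.022971 → -2.30%.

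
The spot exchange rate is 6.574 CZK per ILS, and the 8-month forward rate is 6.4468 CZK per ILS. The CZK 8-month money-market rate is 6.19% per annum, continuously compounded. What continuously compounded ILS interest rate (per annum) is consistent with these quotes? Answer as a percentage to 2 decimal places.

T = 8/12 years.
CIP gives F = S · g_CZK/g_ILS, so g_CZK/g_ILS = 6.4468/6.574 = 0.9806510.
The CZK side grows by e^(0.0619×8/12) = 1.042130.
Hence g_ILS = 1.062692.
Take logs: ln 1.062692 / (8/12) = 0.091208, so 9.12%.

9.12%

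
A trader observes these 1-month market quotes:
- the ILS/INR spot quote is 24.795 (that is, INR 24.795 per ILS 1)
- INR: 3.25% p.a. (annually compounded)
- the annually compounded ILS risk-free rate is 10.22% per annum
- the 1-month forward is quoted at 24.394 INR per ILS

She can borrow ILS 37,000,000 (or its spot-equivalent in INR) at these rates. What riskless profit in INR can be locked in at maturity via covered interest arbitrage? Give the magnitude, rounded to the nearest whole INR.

T = 1/12 years.
Keep in ILS, deliver into the forward: 37,000,000·1.00814198232·24.394 = INR 909,926,774.12.
Swap to INR now, deposit: 37,000,000·24.795·1.00266880877 = INR 919,863,405.20.
The quoted forward undervalues ILS, so borrow ILS, convert to INR at spot, deposit the INR at 3.25%, and buy ILS forward at 24.394 to cover the loan.
The gap between the two covered legs is INR 9,936,631.

INR 9,936,631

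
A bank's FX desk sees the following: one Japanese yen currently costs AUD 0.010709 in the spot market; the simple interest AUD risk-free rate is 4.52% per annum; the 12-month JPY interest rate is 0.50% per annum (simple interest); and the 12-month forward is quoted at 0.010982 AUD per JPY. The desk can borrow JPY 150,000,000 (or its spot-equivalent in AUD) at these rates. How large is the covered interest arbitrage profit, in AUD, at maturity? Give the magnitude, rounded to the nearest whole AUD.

AUD 23,421

T = 1 year.
Invest the JPY and cover forward: 150,000,000 × 1.005000 × 0.010982 = AUD 1,655,536.50.
Convert at spot and invest in AUD: 150,000,000 × 0.010709 × 1.045200 = AUD 1,678,957.02.
The quoted forward undervalues JPY, so borrow JPY, convert to AUD at spot, deposit the AUD at 4.52%, and buy JPY forward at 0.010982 to cover the loan.
The gap between the two covered legs is AUD 23,421.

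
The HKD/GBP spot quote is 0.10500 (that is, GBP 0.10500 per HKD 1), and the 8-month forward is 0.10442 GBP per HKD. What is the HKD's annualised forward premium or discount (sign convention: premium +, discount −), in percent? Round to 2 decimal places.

-0.83%

T = 8/12 years.
HKD trades forward at -0.55238% vs spot over the period.
Annualise by dividing by T: -0.0055238 / (8/12) = -0.008286 → -0.83%.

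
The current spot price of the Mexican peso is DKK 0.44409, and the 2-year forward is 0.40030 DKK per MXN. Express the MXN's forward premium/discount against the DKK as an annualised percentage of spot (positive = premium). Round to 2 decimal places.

-4.93%

T = 2 years.
(F − S)/S = (0.40030 − 0.44409)/0.44409 = -0.0986061.
Annualise by dividing by T: -0.0986061 / 2 = -0.049303 → -4.93%.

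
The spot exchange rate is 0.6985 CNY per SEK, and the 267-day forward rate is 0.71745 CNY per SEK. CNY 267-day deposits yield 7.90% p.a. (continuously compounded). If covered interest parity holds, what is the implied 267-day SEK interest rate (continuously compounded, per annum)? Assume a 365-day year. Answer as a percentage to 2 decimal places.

T = 267/365 years.
CIP gives F = S · g_CNY/g_SEK, so g_CNY/g_SEK = 0.71745/0.6985 = 1.0271296.
The CNY side grows by e^(0.0790×267/365) = 1.0594915.
So the SEK growth factor = 1.0315071.
Take logs: ln 1.0315071 / (267/365) = 0.042407, so 4.24%.

4.24%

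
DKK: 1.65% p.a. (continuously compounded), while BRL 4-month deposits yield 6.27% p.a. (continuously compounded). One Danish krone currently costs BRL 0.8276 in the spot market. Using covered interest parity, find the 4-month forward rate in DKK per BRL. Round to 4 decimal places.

T = 4/12 years.
Growth of 1 BRL over T: e^(0.0627×4/12) = 1.0211199.
DKK accumulates by e^(0.0165×4/12) = 1.0055152.
CIP: F = S · (grow BRL)/(grow DKK) = 0.8276 × 1.0211199/1.0055152 = 0.8404436 BRL per DKK.
Quoted the other way: 1/0.8404436 = 1.1898 DKK per BRL.

1.1898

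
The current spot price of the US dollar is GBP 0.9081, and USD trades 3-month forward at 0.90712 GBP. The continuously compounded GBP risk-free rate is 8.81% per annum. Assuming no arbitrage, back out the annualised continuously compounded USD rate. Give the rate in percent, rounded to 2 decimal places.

9.24%

T = 3/12 years.
F/S = 0.90712/0.9081 = 0.9989208 = (growth of GBP) / (growth of USD).
GBP growth factor: e^(0.0881×3/12) = 1.0222693.
So the USD growth factor = 1.0233737.
Take logs: ln 1.0233737 / (3/12) = 0.092419, so 9.24%.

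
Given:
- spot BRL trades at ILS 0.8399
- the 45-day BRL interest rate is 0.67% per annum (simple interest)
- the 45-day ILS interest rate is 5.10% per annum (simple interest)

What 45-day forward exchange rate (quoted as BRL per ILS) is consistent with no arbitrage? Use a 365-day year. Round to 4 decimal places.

T = 45/365 years.
ILS growth factor: 1 + 0.0510×45/365 = 1.0062877.
BRL growth factor: 1 + 0.0067×45/365 = 1.000826.
Forward (ILS per BRL) = 0.8399 × 1.0062877 / 1.000826 = 0.8444835.
Invert for BRL per ILS: 1 / 0.8444835 = 1.1842.

1.1842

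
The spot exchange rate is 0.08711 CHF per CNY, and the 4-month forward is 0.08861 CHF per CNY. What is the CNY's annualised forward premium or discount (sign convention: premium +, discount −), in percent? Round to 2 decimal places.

+5.17%

T = 4/12 years.
CNY trades forward at +1.72196% vs spot over the period.
Per annum: 0.0172196 / (4/12) = 0.051659 = 5.17%.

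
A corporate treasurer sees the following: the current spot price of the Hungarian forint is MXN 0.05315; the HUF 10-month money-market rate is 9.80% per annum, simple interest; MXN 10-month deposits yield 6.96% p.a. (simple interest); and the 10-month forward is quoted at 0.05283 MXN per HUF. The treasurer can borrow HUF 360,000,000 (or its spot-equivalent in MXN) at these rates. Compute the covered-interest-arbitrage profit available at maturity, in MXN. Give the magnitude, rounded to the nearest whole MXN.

T = 10/12 years.
Invest the HUF and cover forward: 360,000,000 × 1.0816666667 × 0.05283 = MXN 20,572,002.00.
Convert at spot and invest in MXN: 360,000,000 × 0.05315 × 1.058000 = MXN 20,243,772.00.
The quoted forward overvalues HUF, so borrow MXN, buy HUF at spot, deposit the HUF at 9.80%, and sell the proceeds forward at 0.05283.
The gap between the two covered legs is MXN 328,230.

MXN 328,230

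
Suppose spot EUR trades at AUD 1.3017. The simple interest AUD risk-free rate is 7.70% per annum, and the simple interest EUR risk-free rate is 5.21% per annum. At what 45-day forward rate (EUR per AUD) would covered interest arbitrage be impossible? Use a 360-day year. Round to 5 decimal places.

0.76586

T = 45/360 years.
AUD accumulates by 1 + 0.0770×45/360 = 1.009625.
Growth of 1 EUR over T: 1 + 0.0521×45/360 = 1.0065125.
Forward (AUD per EUR) = 1.3017 × 1.009625 / 1.0065125 = 1.305725.
Quoted the other way: 1/1.305725 = 0.76586 EUR per AUD.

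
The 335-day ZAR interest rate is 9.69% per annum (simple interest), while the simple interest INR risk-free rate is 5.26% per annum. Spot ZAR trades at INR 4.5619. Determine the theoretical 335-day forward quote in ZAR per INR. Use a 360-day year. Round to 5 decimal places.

T = 335/360 years.
INR accumulates by 1 + 0.0526×335/360 = 1.0489472.
Growth of 1 ZAR over T: 1 + 0.0969×335/360 = 1.0901708.
Forward (INR per ZAR) = 4.5619 × 1.0489472 / 1.0901708 = 4.389397.
Invert for ZAR per INR: 1 / 4.389397 = 0.22782.

0.22782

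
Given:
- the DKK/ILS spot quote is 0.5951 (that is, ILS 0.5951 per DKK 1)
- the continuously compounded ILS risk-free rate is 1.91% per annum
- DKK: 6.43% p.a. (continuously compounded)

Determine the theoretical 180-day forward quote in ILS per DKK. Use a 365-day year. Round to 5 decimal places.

T = 180/365 years.
Growth of 1 ILS over T: e^(0.0191×180/365) = 1.0094637.
DKK accumulates by e^(0.0643×180/365) = 1.0322177.
Forward (ILS per DKK) = 0.5951 × 1.0094637 / 1.0322177 = 0.5819817.

0.58198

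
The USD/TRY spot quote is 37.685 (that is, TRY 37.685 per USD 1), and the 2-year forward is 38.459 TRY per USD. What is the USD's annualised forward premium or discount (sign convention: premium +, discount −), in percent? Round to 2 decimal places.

T = 2 years.
USD trades forward at +2.05387% vs spot over the period.
×(1/T) gives 1.03% p.a.

+1.03%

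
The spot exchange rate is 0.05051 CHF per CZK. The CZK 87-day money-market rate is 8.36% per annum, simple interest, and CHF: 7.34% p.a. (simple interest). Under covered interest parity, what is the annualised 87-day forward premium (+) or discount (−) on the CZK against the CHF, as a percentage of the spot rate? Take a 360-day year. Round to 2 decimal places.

T = 87/360 years.
CIP forward (CHF per CZK) = 0.05051 × 1.0177383/1.0202033 = 0.05038796.
Annualised premium = (F − S)/S × (1/T) = (0.05038796 − 0.05051)/0.05051 ÷ (87/360) = -1.00%.

-1.00%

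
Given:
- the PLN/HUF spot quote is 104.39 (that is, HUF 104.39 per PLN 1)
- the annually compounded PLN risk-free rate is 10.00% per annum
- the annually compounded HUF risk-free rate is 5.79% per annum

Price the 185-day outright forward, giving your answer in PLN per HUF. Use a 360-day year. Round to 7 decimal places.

0.0097735

T = 185/360 years.
Growth of 1 HUF over T: (1 + 0.0579)^(185/360) = 1.029347.
Growth of 1 PLN over T: (1 + 0.1000)^(185/360) = 1.0501981.
So F = 104.39 × 1.029347 / 1.0501981 = 102.3174 (HUF/PLN).
Quoted the other way: 1/102.3174 = 0.0097735 PLN per HUF.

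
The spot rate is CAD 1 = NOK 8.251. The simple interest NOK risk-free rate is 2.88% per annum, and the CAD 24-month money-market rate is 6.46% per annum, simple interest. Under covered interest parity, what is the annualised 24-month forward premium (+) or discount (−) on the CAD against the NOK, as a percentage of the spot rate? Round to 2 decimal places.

T = 2 years.
CIP forward (NOK per CAD) = 8.251 × 1.057600/1.129200 = 7.727823.
Annualised premium = (F − S)/S × (1/T) = (7.727823 − 8.251)/8.251 ÷ 2 = -3.17%.

-3.17%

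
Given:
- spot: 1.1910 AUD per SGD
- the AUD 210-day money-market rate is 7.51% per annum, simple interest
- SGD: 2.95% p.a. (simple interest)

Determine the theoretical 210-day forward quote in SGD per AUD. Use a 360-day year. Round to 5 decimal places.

0.81823

T = 210/360 years.
AUD accumulates by 1 + 0.0751×210/360 = 1.0438083.
SGD growth factor: 1 + 0.0295×210/360 = 1.0172083.
CIP: F = S · (grow AUD)/(grow SGD) = 1.191 × 1.0438083/1.0172083 = 1.222145 AUD per SGD.
Invert for SGD per AUD: 1 / 1.222145 = 0.81823.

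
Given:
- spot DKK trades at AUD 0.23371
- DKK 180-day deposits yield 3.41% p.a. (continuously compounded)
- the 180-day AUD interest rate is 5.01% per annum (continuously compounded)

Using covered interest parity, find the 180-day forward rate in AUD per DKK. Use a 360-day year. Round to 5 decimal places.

T = 180/360 years.
Growth of 1 AUD over T: e^(0.0501×180/360) = 1.0253664.
DKK growth factor: e^(0.0341×180/360) = 1.0171962.
So F = 0.23371 × 1.0253664 / 1.0171962 = 0.2355872 (AUD/DKK).

0.23559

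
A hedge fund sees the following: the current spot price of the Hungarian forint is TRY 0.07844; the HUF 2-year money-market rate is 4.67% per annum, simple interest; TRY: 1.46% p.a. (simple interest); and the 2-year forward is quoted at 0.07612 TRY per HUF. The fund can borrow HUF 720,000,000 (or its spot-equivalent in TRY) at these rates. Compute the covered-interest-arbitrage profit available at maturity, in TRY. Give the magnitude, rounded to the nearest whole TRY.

TRY 1,799,395

T = 2 years.
Route A — deposit HUF, sell forward: 720,000,000 × 1.093400 × 0.07612 = TRY 59,925,317.76.
Route B — convert at spot, deposit TRY: 720,000,000 × 0.07844 × 1.029200 = TRY 58,125,922.56.
The quoted forward overvalues HUF, so borrow TRY, buy HUF at spot, deposit the HUF at 4.67%, and sell the proceeds forward at 0.07612.
Arbitrage profit = |59,925,317.76 − 58,125,922.56| = TRY 1,799,395.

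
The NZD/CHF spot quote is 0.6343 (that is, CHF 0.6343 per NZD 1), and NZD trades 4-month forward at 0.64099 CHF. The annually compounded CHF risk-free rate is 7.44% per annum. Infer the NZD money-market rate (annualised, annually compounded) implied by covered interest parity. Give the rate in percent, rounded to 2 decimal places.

T = 4/12 years.
By CIP, F/S equals the CHF-to-NZD growth ratio: 0.64099/0.6343 = 1.0105471.
The CHF side grows by (1 + 0.0744)^(4/12) = 1.0242092.
Hence g_NZD = 1.0135195.
r = 1.0135195^(12/4) − 1 = 0.041109 → 4.11%.

4.11%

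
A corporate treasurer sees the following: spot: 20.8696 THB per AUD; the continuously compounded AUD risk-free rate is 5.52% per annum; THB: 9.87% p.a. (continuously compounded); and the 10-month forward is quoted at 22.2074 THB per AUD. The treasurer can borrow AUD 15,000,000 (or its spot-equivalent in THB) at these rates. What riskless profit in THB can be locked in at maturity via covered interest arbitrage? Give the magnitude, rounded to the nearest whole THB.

THB 8,911,616

T = 10/12 years.
Invest the AUD and cover forward: 15,000,000 × 1.04707441096 × 22.2074 = THB 348,792,004.11.
Convert at spot and invest in THB: 15,000,000 × 20.8696 × 1.08572720771 = THB 339,880,388.01.
The quoted forward overvalues AUD, so borrow THB, buy AUD at spot, deposit the AUD at 5.52%, and sell the proceeds forward at 22.2074.
Arbitrage profit = |348,792,004.11 − 339,880,388.01| = THB 8,911,616.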